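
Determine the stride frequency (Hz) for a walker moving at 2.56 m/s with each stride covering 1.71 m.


f = v / stride_length
f = 2.56 / 1.71
f = 1.4971


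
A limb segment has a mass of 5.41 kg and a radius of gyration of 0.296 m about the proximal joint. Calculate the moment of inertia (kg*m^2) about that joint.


I = m * k^2
I = 5.41 * 0.296^2
k^2 = 0.0876
I = 0.4740


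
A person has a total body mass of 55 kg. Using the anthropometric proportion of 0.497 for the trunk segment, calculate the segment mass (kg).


m_segment = body_mass * fraction
m_segment = 55 * 0.497
m_segment = 27.3350


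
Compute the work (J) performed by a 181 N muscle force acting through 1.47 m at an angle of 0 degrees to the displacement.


W = F * d * cos(theta)
theta = 0 deg = 0.0000 rad
cos(theta) = 1.0000
W = 181 * 1.47 * 1.0000
W = 266.0700


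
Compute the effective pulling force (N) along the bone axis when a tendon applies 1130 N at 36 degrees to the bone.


F_eff = F_tendon * cos(theta)
theta = 36 deg = 0.6283 rad
cos(theta) = 0.8090
F_eff = 1130 * 0.8090
F_eff = 914.1892


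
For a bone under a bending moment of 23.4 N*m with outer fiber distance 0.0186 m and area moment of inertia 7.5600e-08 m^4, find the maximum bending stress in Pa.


sigma = M * c / I
sigma = 23.4 * 0.0186 / 7.5600e-08
M * c = 0.4352
sigma = 5.7571e+06


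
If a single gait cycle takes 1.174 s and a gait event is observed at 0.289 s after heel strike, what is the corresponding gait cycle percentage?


pct = (event_time / cycle_time) * 100
pct = (0.289 / 1.174) * 100
ratio = 0.2462
pct = 24.6167


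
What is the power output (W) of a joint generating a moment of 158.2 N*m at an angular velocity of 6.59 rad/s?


P = M * omega
P = 158.2 * 6.59
P = 1042.5380


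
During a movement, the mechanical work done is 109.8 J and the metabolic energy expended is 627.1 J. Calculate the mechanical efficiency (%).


eta = (W_mech / E_meta) * 100
eta = (109.8 / 627.1) * 100
ratio = 0.1751
eta = 17.5092


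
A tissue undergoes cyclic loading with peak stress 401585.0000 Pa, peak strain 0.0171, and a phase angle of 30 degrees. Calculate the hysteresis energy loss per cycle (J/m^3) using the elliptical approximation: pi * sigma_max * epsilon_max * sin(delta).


E_loss = pi * sigma_max * epsilon_max * sin(delta)
delta = 30 deg = 0.5236 rad
sin(delta) = 0.5000
E_loss = pi * 401585.0000 * 0.0171 * 0.5000
E_loss = 10786.8210


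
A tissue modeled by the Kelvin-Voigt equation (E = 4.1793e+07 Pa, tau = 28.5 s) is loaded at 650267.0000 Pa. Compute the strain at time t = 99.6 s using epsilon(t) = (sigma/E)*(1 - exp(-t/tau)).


epsilon(t) = (sigma/E) * (1 - exp(-t/tau))
sigma/E = 650267.0000 / 4.1793e+07 = 0.0156
exp(-t/tau) = exp(-99.6 / 28.5) = 0.0304
epsilon = 0.0156 * (1 - 0.0304)
epsilon = 0.0151


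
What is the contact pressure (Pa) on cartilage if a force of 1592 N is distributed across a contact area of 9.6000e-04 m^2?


P = F / A
P = 1592 / 9.6000e-04
P = 1.6583e+06


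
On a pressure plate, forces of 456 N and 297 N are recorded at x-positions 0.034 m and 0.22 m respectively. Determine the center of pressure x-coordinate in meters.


COP_x = (F1*x1 + F2*x2) / (F1 + F2)
COP_x = (456*0.034 + 297*0.22) / (456 + 297)
Numerator = 80.8440
Denominator = 753
COP_x = 0.1074


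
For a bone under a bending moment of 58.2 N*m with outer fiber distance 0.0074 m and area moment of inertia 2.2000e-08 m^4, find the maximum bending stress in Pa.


sigma = M * c / I
sigma = 58.2 * 0.0074 / 2.2000e-08
M * c = 0.4307
sigma = 1.9576e+07


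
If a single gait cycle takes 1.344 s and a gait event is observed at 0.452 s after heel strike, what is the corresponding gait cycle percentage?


pct = (event_time / cycle_time) * 100
pct = (0.452 / 1.344) * 100
ratio = 0.3363
pct = 33.6310


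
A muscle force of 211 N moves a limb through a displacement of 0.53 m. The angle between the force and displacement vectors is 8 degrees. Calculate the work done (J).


W = F * d * cos(theta)
theta = 8 deg = 0.1396 rad
cos(theta) = 0.9903
W = 211 * 0.53 * 0.9903
W = 110.7417


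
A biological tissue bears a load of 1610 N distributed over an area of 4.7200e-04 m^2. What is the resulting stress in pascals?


stress = F / A
stress = 1610 / 4.7200e-04
stress = 3.4110e+06


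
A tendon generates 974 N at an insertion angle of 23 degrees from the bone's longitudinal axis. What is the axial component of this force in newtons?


F_eff = F_tendon * cos(theta)
theta = 23 deg = 0.4014 rad
cos(theta) = 0.9205
F_eff = 974 * 0.9205
F_eff = 896.5717


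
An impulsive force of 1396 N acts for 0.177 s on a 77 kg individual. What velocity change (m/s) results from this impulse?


J = F * dt = 1396 * 0.177 = 247.0920 N*s
delta_v = J / m
delta_v = 247.0920 / 77
delta_v = 3.2090


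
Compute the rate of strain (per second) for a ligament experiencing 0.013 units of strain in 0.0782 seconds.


strain_rate = delta_strain / delta_t
strain_rate = 0.013 / 0.0782
strain_rate = 0.1662


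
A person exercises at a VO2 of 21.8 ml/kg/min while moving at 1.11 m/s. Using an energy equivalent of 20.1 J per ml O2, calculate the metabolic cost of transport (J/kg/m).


Power per kg = VO2 * 20.1 / 60
Power per kg = 21.8 * 20.1 / 60 = 7.3030 W/kg
Cost = power_per_kg / speed
Cost = 7.3030 / 1.11
Cost = 6.5793


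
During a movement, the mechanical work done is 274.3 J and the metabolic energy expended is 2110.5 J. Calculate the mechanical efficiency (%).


eta = (W_mech / E_meta) * 100
eta = (274.3 / 2110.5) * 100
ratio = 0.1300
eta = 12.9969


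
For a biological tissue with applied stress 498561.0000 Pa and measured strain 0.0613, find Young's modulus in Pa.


E = stress / strain
E = 498561.0000 / 0.0613
E = 8.1331e+06


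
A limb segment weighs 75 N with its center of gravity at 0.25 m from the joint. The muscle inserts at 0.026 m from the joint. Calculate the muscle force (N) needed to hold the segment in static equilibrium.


F_muscle = W * d_load / d_muscle
F_muscle = 75 * 0.25 / 0.026
Numerator = 18.7500
F_muscle = 721.1538


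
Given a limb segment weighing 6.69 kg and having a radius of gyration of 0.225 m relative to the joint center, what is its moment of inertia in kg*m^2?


I = m * k^2
I = 6.69 * 0.225^2
k^2 = 0.0506
I = 0.3387


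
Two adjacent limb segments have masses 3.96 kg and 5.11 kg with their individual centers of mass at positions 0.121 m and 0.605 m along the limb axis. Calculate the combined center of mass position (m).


COM = (m1*x1 + m2*x2) / (m1 + m2)
COM = (3.96*0.121 + 5.11*0.605) / (3.96 + 5.11)
Numerator = 3.5707
Denominator = 9.0700
COM = 0.3937


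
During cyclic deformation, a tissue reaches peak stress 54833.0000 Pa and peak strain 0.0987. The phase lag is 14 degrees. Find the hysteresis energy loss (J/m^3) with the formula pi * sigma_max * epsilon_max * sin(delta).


E_loss = pi * sigma_max * epsilon_max * sin(delta)
delta = 14 deg = 0.2443 rad
sin(delta) = 0.2419
E_loss = pi * 54833.0000 * 0.0987 * 0.2419
E_loss = 4113.2415


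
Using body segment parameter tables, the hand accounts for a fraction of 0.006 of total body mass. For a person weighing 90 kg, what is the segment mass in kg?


m_segment = body_mass * fraction
m_segment = 90 * 0.006
m_segment = 0.5400


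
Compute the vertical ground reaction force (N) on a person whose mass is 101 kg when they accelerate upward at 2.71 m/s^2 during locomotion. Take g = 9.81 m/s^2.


GRF = m * (g + a)
GRF = 101 * (9.81 + 2.71)
GRF = 101 * 12.5200
GRF = 1264.5200


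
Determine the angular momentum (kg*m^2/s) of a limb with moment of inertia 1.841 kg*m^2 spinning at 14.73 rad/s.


L = I * omega
L = 1.841 * 14.73
L = 27.1179


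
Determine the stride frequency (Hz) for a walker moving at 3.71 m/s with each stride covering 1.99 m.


f = v / stride_length
f = 3.71 / 1.99
f = 1.8643


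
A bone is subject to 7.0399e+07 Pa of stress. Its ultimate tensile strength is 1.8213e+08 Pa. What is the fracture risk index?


FRI = applied / ultimate
FRI = 7.0399e+07 / 1.8213e+08
FRI = 0.3865


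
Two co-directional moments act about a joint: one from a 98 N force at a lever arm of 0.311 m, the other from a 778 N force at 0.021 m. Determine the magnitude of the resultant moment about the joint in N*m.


M = F1 * d1 + F2 * d2
M = 98 * 0.311 + 778 * 0.021
M = 30.4780 + 16.3380
M = 46.8160


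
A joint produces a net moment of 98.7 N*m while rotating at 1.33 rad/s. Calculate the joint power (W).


P = M * omega
P = 98.7 * 1.33
P = 131.2710


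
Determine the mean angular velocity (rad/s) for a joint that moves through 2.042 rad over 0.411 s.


omega = delta_theta / delta_t
omega = 2.042 / 0.411
omega = 4.9684


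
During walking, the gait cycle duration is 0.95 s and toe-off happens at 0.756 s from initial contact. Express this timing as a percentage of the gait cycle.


pct = (event_time / cycle_time) * 100
pct = (0.756 / 0.95) * 100
ratio = 0.7958
pct = 79.5789


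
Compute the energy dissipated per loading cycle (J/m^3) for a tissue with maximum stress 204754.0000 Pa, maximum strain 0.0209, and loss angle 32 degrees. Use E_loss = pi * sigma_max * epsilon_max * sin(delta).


E_loss = pi * sigma_max * epsilon_max * sin(delta)
delta = 32 deg = 0.5585 rad
sin(delta) = 0.5299
E_loss = pi * 204754.0000 * 0.0209 * 0.5299
E_loss = 7124.2354


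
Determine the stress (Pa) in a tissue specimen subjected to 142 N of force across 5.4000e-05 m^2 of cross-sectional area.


stress = F / A
stress = 142 / 5.4000e-05
stress = 2.6296e+06


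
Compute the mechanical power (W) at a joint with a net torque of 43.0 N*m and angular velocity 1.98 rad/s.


P = M * omega
P = 43.0 * 1.98
P = 85.1400


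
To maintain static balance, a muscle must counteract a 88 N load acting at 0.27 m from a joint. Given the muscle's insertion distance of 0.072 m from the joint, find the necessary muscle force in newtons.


F_muscle = W * d_load / d_muscle
F_muscle = 88 * 0.27 / 0.072
Numerator = 23.7600
F_muscle = 330.0000


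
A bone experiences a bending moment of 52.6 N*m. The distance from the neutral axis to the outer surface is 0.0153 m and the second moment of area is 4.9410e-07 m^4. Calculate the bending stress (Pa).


sigma = M * c / I
sigma = 52.6 * 0.0153 / 4.9410e-07
M * c = 0.8048
sigma = 1.6288e+06


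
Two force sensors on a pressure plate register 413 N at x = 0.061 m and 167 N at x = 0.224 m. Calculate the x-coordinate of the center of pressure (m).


COP_x = (F1*x1 + F2*x2) / (F1 + F2)
COP_x = (413*0.061 + 167*0.224) / (413 + 167)
Numerator = 62.6010
Denominator = 580
COP_x = 0.1079


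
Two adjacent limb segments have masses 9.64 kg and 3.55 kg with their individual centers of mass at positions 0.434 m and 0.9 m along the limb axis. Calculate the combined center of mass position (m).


COM = (m1*x1 + m2*x2) / (m1 + m2)
COM = (9.64*0.434 + 3.55*0.9) / (9.64 + 3.55)
Numerator = 7.3788
Denominator = 13.1900
COM = 0.5594


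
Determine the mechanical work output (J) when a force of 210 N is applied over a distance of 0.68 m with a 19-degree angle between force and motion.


W = F * d * cos(theta)
theta = 19 deg = 0.3316 rad
cos(theta) = 0.9455
W = 210 * 0.68 * 0.9455
W = 135.0201


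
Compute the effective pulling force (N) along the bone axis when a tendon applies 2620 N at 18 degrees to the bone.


F_eff = F_tendon * cos(theta)
theta = 18 deg = 0.3142 rad
cos(theta) = 0.9511
F_eff = 2620 * 0.9511
F_eff = 2491.7681


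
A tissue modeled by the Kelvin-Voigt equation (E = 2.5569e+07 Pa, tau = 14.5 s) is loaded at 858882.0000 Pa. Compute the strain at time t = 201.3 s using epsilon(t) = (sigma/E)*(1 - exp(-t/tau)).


epsilon(t) = (sigma/E) * (1 - exp(-t/tau))
sigma/E = 858882.0000 / 2.5569e+07 = 0.0336
exp(-t/tau) = exp(-201.3 / 14.5) = 9.3496e-07
epsilon = 0.0336 * (1 - 9.3496e-07)
epsilon = 0.0336


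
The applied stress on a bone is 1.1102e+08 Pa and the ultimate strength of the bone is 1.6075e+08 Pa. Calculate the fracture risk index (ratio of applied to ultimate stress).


FRI = applied / ultimate
FRI = 1.1102e+08 / 1.6075e+08
FRI = 0.6906


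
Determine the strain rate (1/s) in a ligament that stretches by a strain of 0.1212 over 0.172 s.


strain_rate = delta_strain / delta_t
strain_rate = 0.1212 / 0.172
strain_rate = 0.7047


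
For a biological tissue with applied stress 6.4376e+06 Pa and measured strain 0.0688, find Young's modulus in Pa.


E = stress / strain
E = 6.4376e+06 / 0.0688
E = 9.3570e+07


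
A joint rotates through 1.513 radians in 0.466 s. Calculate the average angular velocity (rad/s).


omega = delta_theta / delta_t
omega = 1.513 / 0.466
omega = 3.2468


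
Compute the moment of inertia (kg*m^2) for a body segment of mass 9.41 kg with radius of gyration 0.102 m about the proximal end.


I = m * k^2
I = 9.41 * 0.102^2
k^2 = 0.0104
I = 0.0979


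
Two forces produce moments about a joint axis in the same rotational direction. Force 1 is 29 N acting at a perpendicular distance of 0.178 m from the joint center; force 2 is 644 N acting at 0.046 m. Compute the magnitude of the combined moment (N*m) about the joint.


M = F1 * d1 + F2 * d2
M = 29 * 0.178 + 644 * 0.046
M = 5.1620 + 29.6240
M = 34.7860


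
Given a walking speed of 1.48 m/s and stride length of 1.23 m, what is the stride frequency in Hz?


f = v / stride_length
f = 1.48 / 1.23
f = 1.2033


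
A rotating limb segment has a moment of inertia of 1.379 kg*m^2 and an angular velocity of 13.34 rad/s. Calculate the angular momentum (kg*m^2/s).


L = I * omega
L = 1.379 * 13.34
L = 18.3959


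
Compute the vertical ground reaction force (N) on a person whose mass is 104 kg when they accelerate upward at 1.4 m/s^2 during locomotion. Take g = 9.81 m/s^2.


GRF = m * (g + a)
GRF = 104 * (9.81 + 1.4)
GRF = 104 * 11.2100
GRF = 1165.8400


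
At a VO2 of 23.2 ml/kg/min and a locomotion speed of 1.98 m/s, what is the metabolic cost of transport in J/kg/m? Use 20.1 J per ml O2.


Power per kg = VO2 * 20.1 / 60
Power per kg = 23.2 * 20.1 / 60 = 7.7720 W/kg
Cost = power_per_kg / speed
Cost = 7.7720 / 1.98
Cost = 3.9253


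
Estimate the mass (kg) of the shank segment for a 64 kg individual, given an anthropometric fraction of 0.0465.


m_segment = body_mass * fraction
m_segment = 64 * 0.0465
m_segment = 2.9760


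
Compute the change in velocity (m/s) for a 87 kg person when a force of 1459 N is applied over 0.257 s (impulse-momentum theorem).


J = F * dt = 1459 * 0.257 = 374.9630 N*s
delta_v = J / m
delta_v = 374.9630 / 87
delta_v = 4.3099


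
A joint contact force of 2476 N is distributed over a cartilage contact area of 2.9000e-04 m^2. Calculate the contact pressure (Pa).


P = F / A
P = 2476 / 2.9000e-04
P = 8.5379e+06


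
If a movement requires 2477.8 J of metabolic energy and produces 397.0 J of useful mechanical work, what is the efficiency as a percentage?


eta = (W_mech / E_meta) * 100
eta = (397.0 / 2477.8) * 100
ratio = 0.1602
eta = 16.0223


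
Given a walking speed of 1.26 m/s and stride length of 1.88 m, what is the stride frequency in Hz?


f = v / stride_length
f = 1.26 / 1.88
f = 0.6702


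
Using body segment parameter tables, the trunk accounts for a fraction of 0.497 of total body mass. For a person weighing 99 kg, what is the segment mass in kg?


m_segment = body_mass * fraction
m_segment = 99 * 0.497
m_segment = 49.2030


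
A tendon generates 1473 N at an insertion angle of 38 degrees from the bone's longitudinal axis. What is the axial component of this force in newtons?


F_eff = F_tendon * cos(theta)
theta = 38 deg = 0.6632 rad
cos(theta) = 0.7880
F_eff = 1473 * 0.7880
F_eff = 1160.7398


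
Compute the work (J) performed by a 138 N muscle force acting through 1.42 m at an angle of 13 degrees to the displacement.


W = F * d * cos(theta)
theta = 13 deg = 0.2269 rad
cos(theta) = 0.9744
W = 138 * 1.42 * 0.9744
W = 190.9376


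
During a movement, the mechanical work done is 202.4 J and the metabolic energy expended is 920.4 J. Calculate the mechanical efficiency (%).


eta = (W_mech / E_meta) * 100
eta = (202.4 / 920.4) * 100
ratio = 0.2199
eta = 21.9904


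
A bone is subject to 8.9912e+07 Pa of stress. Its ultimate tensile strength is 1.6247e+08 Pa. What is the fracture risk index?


FRI = applied / ultimate
FRI = 8.9912e+07 / 1.6247e+08
FRI = 0.5534


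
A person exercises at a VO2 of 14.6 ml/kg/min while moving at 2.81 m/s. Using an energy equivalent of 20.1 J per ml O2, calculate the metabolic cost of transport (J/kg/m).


Power per kg = VO2 * 20.1 / 60
Power per kg = 14.6 * 20.1 / 60 = 4.8910 W/kg
Cost = power_per_kg / speed
Cost = 4.8910 / 2.81
Cost = 1.7406


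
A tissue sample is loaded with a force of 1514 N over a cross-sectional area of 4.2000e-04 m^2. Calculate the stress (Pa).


stress = F / A
stress = 1514 / 4.2000e-04
stress = 3.6048e+06


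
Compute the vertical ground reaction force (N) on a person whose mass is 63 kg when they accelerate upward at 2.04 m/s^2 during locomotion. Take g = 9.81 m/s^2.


GRF = m * (g + a)
GRF = 63 * (9.81 + 2.04)
GRF = 63 * 11.8500
GRF = 746.5500


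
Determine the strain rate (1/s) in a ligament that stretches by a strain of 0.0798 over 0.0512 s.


strain_rate = delta_strain / delta_t
strain_rate = 0.0798 / 0.0512
strain_rate = 1.5586


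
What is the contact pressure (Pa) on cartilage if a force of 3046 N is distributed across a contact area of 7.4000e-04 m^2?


P = F / A
P = 3046 / 7.4000e-04
P = 4.1162e+06


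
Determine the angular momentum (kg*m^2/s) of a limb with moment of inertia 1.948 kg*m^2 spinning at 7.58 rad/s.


L = I * omega
L = 1.948 * 7.58
L = 14.7658


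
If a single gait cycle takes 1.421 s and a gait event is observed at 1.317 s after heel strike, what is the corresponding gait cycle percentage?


pct = (event_time / cycle_time) * 100
pct = (1.317 / 1.421) * 100
ratio = 0.9268
pct = 92.6812


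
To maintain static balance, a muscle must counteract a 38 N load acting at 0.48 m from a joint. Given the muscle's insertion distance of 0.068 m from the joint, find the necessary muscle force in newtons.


F_muscle = W * d_load / d_muscle
F_muscle = 38 * 0.48 / 0.068
Numerator = 18.2400
F_muscle = 268.2353


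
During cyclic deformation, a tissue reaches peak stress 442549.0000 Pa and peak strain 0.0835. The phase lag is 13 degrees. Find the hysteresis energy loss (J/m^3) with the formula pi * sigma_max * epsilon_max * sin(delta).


E_loss = pi * sigma_max * epsilon_max * sin(delta)
delta = 13 deg = 0.2269 rad
sin(delta) = 0.2250
E_loss = pi * 442549.0000 * 0.0835 * 0.2250
E_loss = 26114.7423


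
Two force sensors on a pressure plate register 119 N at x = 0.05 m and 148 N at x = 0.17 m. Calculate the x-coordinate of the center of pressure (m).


COP_x = (F1*x1 + F2*x2) / (F1 + F2)
COP_x = (119*0.05 + 148*0.17) / (119 + 148)
Numerator = 31.1100
Denominator = 267
COP_x = 0.1165


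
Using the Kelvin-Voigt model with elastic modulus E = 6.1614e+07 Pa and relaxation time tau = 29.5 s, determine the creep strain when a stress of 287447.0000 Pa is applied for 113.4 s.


epsilon(t) = (sigma/E) * (1 - exp(-t/tau))
sigma/E = 287447.0000 / 6.1614e+07 = 0.0047
exp(-t/tau) = exp(-113.4 / 29.5) = 0.0214
epsilon = 0.0047 * (1 - 0.0214)
epsilon = 0.0046


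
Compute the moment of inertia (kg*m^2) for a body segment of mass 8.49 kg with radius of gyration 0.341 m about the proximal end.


I = m * k^2
I = 8.49 * 0.341^2
k^2 = 0.1163
I = 0.9872


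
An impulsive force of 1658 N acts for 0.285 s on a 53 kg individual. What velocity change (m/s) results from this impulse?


J = F * dt = 1658 * 0.285 = 472.5300 N*s
delta_v = J / m
delta_v = 472.5300 / 53
delta_v = 8.9157


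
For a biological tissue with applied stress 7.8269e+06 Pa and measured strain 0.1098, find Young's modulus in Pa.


E = stress / strain
E = 7.8269e+06 / 0.1098
E = 7.1283e+07


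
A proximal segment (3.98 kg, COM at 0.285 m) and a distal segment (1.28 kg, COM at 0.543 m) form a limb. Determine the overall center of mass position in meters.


COM = (m1*x1 + m2*x2) / (m1 + m2)
COM = (3.98*0.285 + 1.28*0.543) / (3.98 + 1.28)
Numerator = 1.8293
Denominator = 5.2600
COM = 0.3478


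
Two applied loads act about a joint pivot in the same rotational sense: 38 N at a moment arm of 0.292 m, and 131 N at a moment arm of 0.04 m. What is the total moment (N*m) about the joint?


M = F1 * d1 + F2 * d2
M = 38 * 0.292 + 131 * 0.04
M = 11.0960 + 5.2400
M = 16.3360


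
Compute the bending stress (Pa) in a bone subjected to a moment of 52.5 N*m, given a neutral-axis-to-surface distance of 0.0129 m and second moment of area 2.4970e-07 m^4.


sigma = M * c / I
sigma = 52.5 * 0.0129 / 2.4970e-07
M * c = 0.6773
sigma = 2.7123e+06


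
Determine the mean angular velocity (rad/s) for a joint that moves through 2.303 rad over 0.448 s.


omega = delta_theta / delta_t
omega = 2.303 / 0.448
omega = 5.1406


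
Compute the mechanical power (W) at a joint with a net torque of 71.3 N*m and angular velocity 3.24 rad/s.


P = M * omega
P = 71.3 * 3.24
P = 231.0120


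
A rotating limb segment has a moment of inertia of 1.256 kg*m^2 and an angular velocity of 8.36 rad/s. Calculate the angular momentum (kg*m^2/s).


L = I * omega
L = 1.256 * 8.36
L = 10.5002


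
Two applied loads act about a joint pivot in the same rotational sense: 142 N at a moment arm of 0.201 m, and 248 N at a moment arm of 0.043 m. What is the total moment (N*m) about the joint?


M = F1 * d1 + F2 * d2
M = 142 * 0.201 + 248 * 0.043
M = 28.5420 + 10.6640
M = 39.2060


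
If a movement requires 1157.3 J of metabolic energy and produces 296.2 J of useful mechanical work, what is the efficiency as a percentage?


eta = (W_mech / E_meta) * 100
eta = (296.2 / 1157.3) * 100
ratio = 0.2559
eta = 25.5941


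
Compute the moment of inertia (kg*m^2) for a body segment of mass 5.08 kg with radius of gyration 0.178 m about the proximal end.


I = m * k^2
I = 5.08 * 0.178^2
k^2 = 0.0317
I = 0.1610


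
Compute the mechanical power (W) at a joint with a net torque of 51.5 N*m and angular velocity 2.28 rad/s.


P = M * omega
P = 51.5 * 2.28
P = 117.4200


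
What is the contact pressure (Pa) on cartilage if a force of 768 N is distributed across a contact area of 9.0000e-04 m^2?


P = F / A
P = 768 / 9.0000e-04
P = 853333.3333


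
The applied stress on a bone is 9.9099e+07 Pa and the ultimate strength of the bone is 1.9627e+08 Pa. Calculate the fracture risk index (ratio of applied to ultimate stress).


FRI = applied / ultimate
FRI = 9.9099e+07 / 1.9627e+08
FRI = 0.5049


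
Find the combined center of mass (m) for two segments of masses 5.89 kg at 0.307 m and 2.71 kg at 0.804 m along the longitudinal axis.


COM = (m1*x1 + m2*x2) / (m1 + m2)
COM = (5.89*0.307 + 2.71*0.804) / (5.89 + 2.71)
Numerator = 3.9871
Denominator = 8.6000
COM = 0.4636


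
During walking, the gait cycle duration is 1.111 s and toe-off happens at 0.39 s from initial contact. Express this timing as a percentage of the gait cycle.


pct = (event_time / cycle_time) * 100
pct = (0.39 / 1.111) * 100
ratio = 0.3510
pct = 35.1035


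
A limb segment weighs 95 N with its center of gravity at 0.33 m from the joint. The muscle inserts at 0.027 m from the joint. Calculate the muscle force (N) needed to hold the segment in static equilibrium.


F_muscle = W * d_load / d_muscle
F_muscle = 95 * 0.33 / 0.027
Numerator = 31.3500
F_muscle = 1161.1111


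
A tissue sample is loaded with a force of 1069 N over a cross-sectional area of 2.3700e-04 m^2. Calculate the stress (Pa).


stress = F / A
stress = 1069 / 2.3700e-04
stress = 4.5105e+06


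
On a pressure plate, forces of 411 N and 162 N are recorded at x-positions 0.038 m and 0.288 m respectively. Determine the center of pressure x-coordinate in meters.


COP_x = (F1*x1 + F2*x2) / (F1 + F2)
COP_x = (411*0.038 + 162*0.288) / (411 + 162)
Numerator = 62.2740
Denominator = 573
COP_x = 0.1087


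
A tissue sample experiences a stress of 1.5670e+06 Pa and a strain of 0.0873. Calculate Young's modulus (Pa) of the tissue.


E = stress / strain
E = 1.5670e+06 / 0.0873
E = 1.7950e+07


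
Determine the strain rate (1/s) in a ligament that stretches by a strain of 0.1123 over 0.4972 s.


strain_rate = delta_strain / delta_t
strain_rate = 0.1123 / 0.4972
strain_rate = 0.2259


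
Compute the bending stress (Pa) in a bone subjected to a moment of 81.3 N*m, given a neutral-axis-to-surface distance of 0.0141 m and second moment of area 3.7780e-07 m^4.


sigma = M * c / I
sigma = 81.3 * 0.0141 / 3.7780e-07
M * c = 1.1463
sigma = 3.0342e+06


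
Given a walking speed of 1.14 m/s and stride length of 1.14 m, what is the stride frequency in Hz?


f = v / stride_length
f = 1.14 / 1.14
f = 1.0000


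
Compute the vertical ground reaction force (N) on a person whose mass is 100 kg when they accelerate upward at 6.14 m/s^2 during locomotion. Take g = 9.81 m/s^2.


GRF = m * (g + a)
GRF = 100 * (9.81 + 6.14)
GRF = 100 * 15.9500
GRF = 1595.0000


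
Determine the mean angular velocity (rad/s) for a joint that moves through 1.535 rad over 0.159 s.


omega = delta_theta / delta_t
omega = 1.535 / 0.159
omega = 9.6541


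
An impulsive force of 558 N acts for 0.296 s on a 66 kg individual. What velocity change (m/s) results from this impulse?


J = F * dt = 558 * 0.296 = 165.1680 N*s
delta_v = J / m
delta_v = 165.1680 / 66
delta_v = 2.5025


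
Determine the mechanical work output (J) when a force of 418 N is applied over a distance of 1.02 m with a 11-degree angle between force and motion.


W = F * d * cos(theta)
theta = 11 deg = 0.1920 rad
cos(theta) = 0.9816
W = 418 * 1.02 * 0.9816
W = 418.5266


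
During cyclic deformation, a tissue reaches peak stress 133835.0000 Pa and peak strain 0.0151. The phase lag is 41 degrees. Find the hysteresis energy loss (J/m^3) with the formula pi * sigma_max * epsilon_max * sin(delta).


E_loss = pi * sigma_max * epsilon_max * sin(delta)
delta = 41 deg = 0.7156 rad
sin(delta) = 0.6561
E_loss = pi * 133835.0000 * 0.0151 * 0.6561
E_loss = 4165.2343


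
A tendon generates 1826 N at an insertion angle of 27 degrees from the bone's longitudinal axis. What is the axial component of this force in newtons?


F_eff = F_tendon * cos(theta)
theta = 27 deg = 0.4712 rad
cos(theta) = 0.8910
F_eff = 1826 * 0.8910
F_eff = 1626.9779


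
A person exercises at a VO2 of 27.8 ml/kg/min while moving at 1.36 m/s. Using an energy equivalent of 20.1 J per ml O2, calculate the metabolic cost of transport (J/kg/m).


Power per kg = VO2 * 20.1 / 60
Power per kg = 27.8 * 20.1 / 60 = 9.3130 W/kg
Cost = power_per_kg / speed
Cost = 9.3130 / 1.36
Cost = 6.8478


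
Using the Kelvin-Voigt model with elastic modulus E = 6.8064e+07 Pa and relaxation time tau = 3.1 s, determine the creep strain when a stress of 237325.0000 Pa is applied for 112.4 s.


epsilon(t) = (sigma/E) * (1 - exp(-t/tau))
sigma/E = 237325.0000 / 6.8064e+07 = 0.0035
exp(-t/tau) = exp(-112.4 / 3.1) = 1.7919e-16
epsilon = 0.0035 * (1 - 1.7919e-16)
epsilon = 0.0035


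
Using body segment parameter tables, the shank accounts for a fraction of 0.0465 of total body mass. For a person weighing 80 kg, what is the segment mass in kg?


m_segment = body_mass * fraction
m_segment = 80 * 0.0465
m_segment = 3.7200


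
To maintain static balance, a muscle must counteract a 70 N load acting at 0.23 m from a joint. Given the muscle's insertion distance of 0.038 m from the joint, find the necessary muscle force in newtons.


F_muscle = W * d_load / d_muscle
F_muscle = 70 * 0.23 / 0.038
Numerator = 16.1000
F_muscle = 423.6842


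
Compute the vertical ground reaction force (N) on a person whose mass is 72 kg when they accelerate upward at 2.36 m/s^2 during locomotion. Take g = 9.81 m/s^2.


GRF = m * (g + a)
GRF = 72 * (9.81 + 2.36)
GRF = 72 * 12.1700
GRF = 876.2400


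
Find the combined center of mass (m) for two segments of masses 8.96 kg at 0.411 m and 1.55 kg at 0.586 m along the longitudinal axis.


COM = (m1*x1 + m2*x2) / (m1 + m2)
COM = (8.96*0.411 + 1.55*0.586) / (8.96 + 1.55)
Numerator = 4.5909
Denominator = 10.5100
COM = 0.4368


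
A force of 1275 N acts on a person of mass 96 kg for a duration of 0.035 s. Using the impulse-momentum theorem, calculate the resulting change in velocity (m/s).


J = F * dt = 1275 * 0.035 = 44.6250 N*s
delta_v = J / m
delta_v = 44.6250 / 96
delta_v = 0.4648


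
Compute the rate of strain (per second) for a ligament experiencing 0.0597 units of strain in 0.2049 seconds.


strain_rate = delta_strain / delta_t
strain_rate = 0.0597 / 0.2049
strain_rate = 0.2914


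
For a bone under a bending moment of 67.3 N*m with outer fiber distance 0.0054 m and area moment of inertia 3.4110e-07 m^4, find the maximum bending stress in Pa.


sigma = M * c / I
sigma = 67.3 * 0.0054 / 3.4110e-07
M * c = 0.3634
sigma = 1.0654e+06


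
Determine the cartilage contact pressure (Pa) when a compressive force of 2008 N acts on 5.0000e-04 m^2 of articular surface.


P = F / A
P = 2008 / 5.0000e-04
P = 4.0160e+06


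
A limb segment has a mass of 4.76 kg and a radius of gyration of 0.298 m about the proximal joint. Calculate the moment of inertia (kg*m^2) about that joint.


I = m * k^2
I = 4.76 * 0.298^2
k^2 = 0.0888
I = 0.4227


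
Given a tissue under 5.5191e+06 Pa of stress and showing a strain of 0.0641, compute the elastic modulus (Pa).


E = stress / strain
E = 5.5191e+06 / 0.0641
E = 8.6101e+07


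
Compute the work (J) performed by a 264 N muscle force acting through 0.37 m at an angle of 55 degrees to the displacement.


W = F * d * cos(theta)
theta = 55 deg = 0.9599 rad
cos(theta) = 0.5736
W = 264 * 0.37 * 0.5736
W = 56.0269


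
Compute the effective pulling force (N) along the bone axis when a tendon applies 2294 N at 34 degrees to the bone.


F_eff = F_tendon * cos(theta)
theta = 34 deg = 0.5934 rad
cos(theta) = 0.8290
F_eff = 2294 * 0.8290
F_eff = 1901.8122


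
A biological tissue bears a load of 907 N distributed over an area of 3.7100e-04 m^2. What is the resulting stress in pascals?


stress = F / A
stress = 907 / 3.7100e-04
stress = 2.4447e+06


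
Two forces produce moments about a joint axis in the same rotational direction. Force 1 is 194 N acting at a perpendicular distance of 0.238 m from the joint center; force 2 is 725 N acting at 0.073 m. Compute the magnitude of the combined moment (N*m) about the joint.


M = F1 * d1 + F2 * d2
M = 194 * 0.238 + 725 * 0.073
M = 46.1720 + 52.9250
M = 99.0970


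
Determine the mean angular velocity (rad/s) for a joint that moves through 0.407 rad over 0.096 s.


omega = delta_theta / delta_t
omega = 0.407 / 0.096
omega = 4.2396


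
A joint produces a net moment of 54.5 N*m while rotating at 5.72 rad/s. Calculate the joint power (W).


P = M * omega
P = 54.5 * 5.72
P = 311.7400


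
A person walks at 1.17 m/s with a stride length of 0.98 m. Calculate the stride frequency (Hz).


f = v / stride_length
f = 1.17 / 0.98
f = 1.1939


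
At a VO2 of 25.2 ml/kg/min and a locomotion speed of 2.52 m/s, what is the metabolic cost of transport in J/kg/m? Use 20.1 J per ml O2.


Power per kg = VO2 * 20.1 / 60
Power per kg = 25.2 * 20.1 / 60 = 8.4420 W/kg
Cost = power_per_kg / speed
Cost = 8.4420 / 2.52
Cost = 3.3500


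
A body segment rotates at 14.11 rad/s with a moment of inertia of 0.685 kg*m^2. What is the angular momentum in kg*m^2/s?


L = I * omega
L = 0.685 * 14.11
L = 9.6654


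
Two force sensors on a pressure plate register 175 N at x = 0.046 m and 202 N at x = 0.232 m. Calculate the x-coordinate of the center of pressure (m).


COP_x = (F1*x1 + F2*x2) / (F1 + F2)
COP_x = (175*0.046 + 202*0.232) / (175 + 202)
Numerator = 54.9140
Denominator = 377
COP_x = 0.1457


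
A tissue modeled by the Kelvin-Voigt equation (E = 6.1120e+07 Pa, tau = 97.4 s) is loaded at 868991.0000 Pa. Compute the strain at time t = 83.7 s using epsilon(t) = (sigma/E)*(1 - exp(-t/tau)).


epsilon(t) = (sigma/E) * (1 - exp(-t/tau))
sigma/E = 868991.0000 / 6.1120e+07 = 0.0142
exp(-t/tau) = exp(-83.7 / 97.4) = 0.4234
epsilon = 0.0142 * (1 - 0.4234)
epsilon = 0.0082


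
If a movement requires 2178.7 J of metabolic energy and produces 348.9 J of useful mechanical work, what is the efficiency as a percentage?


eta = (W_mech / E_meta) * 100
eta = (348.9 / 2178.7) * 100
ratio = 0.1601
eta = 16.0141


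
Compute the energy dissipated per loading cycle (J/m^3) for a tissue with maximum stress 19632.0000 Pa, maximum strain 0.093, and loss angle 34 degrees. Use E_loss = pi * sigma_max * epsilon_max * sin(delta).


E_loss = pi * sigma_max * epsilon_max * sin(delta)
delta = 34 deg = 0.5934 rad
sin(delta) = 0.5592
E_loss = pi * 19632.0000 * 0.093 * 0.5592
E_loss = 3207.4435


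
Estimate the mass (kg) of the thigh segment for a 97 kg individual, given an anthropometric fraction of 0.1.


m_segment = body_mass * fraction
m_segment = 97 * 0.1
m_segment = 9.7000


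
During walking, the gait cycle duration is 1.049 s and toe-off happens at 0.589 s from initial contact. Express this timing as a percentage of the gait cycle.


pct = (event_time / cycle_time) * 100
pct = (0.589 / 1.049) * 100
ratio = 0.5615
pct = 56.1487


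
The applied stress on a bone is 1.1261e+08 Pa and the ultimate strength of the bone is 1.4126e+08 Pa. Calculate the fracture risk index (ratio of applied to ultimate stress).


FRI = applied / ultimate
FRI = 1.1261e+08 / 1.4126e+08
FRI = 0.7972


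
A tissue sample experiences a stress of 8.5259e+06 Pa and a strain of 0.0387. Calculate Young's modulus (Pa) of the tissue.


E = stress / strain
E = 8.5259e+06 / 0.0387
E = 2.2031e+08


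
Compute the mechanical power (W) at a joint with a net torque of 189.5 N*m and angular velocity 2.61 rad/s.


P = M * omega
P = 189.5 * 2.61
P = 494.5950


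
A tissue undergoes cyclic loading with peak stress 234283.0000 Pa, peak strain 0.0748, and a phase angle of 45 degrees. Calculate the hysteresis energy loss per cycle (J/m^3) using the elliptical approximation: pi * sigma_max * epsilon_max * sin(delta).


E_loss = pi * sigma_max * epsilon_max * sin(delta)
delta = 45 deg = 0.7854 rad
sin(delta) = 0.7071
E_loss = pi * 234283.0000 * 0.0748 * 0.7071
E_loss = 38929.3587


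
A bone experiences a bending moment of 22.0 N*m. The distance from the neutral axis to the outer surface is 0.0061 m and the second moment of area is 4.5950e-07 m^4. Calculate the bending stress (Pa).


sigma = M * c / I
sigma = 22.0 * 0.0061 / 4.5950e-07
M * c = 0.1342
sigma = 292056.5832


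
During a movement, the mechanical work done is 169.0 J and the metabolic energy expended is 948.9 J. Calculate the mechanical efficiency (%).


eta = (W_mech / E_meta) * 100
eta = (169.0 / 948.9) * 100
ratio = 0.1781
eta = 17.8101


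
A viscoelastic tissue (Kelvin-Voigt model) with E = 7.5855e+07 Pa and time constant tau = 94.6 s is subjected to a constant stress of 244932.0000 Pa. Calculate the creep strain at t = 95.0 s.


epsilon(t) = (sigma/E) * (1 - exp(-t/tau))
sigma/E = 244932.0000 / 7.5855e+07 = 0.0032
exp(-t/tau) = exp(-95.0 / 94.6) = 0.3663
epsilon = 0.0032 * (1 - 0.3663)
epsilon = 0.0020


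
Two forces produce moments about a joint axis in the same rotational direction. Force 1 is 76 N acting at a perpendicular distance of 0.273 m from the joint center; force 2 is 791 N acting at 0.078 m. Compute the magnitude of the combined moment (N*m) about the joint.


M = F1 * d1 + F2 * d2
M = 76 * 0.273 + 791 * 0.078
M = 20.7480 + 61.6980
M = 82.4460


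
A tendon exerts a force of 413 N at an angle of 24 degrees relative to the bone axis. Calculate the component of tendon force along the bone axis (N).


F_eff = F_tendon * cos(theta)
theta = 24 deg = 0.4189 rad
cos(theta) = 0.9135
F_eff = 413 * 0.9135
F_eff = 377.2943


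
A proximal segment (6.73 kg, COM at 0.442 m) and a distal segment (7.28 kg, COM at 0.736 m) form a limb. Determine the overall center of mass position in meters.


COM = (m1*x1 + m2*x2) / (m1 + m2)
COM = (6.73*0.442 + 7.28*0.736) / (6.73 + 7.28)
Numerator = 8.3327
Denominator = 14.0100
COM = 0.5948


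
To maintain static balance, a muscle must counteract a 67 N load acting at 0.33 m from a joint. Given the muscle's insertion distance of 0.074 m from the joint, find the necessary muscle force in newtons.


F_muscle = W * d_load / d_muscle
F_muscle = 67 * 0.33 / 0.074
Numerator = 22.1100
F_muscle = 298.7838


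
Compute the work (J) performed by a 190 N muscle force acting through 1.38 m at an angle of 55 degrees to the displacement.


W = F * d * cos(theta)
theta = 55 deg = 0.9599 rad
cos(theta) = 0.5736
W = 190 * 1.38 * 0.5736
W = 150.3917


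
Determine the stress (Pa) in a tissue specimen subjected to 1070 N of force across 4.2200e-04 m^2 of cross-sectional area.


stress = F / A
stress = 1070 / 4.2200e-04
stress = 2.5355e+06


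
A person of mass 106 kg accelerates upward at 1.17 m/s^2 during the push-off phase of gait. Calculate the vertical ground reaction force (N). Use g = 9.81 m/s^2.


GRF = m * (g + a)
GRF = 106 * (9.81 + 1.17)
GRF = 106 * 10.9800
GRF = 1163.8800


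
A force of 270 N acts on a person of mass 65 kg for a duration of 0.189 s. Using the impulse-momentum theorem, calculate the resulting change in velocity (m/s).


J = F * dt = 270 * 0.189 = 51.0300 N*s
delta_v = J / m
delta_v = 51.0300 / 65
delta_v = 0.7851


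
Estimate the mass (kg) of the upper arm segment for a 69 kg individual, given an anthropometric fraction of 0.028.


m_segment = body_mass * fraction
m_segment = 69 * 0.028
m_segment = 1.9320


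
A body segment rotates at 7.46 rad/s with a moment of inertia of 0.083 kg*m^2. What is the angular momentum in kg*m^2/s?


L = I * omega
L = 0.083 * 7.46
L = 0.6192


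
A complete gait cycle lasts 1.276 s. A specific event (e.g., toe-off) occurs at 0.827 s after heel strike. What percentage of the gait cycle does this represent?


pct = (event_time / cycle_time) * 100
pct = (0.827 / 1.276) * 100
ratio = 0.6481
pct = 64.8119


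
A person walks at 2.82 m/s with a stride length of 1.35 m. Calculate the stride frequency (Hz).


f = v / stride_length
f = 2.82 / 1.35
f = 2.0889


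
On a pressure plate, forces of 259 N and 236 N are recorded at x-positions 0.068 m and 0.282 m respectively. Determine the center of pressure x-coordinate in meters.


COP_x = (F1*x1 + F2*x2) / (F1 + F2)
COP_x = (259*0.068 + 236*0.282) / (259 + 236)
Numerator = 84.1640
Denominator = 495
COP_x = 0.1700


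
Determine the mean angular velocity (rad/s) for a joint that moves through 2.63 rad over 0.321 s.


omega = delta_theta / delta_t
omega = 2.63 / 0.321
omega = 8.1931


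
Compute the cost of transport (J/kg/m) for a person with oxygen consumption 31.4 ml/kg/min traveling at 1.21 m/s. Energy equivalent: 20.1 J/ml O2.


Power per kg = VO2 * 20.1 / 60
Power per kg = 31.4 * 20.1 / 60 = 10.5190 W/kg
Cost = power_per_kg / speed
Cost = 10.5190 / 1.21
Cost = 8.6934


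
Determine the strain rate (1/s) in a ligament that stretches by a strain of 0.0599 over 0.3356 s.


strain_rate = delta_strain / delta_t
strain_rate = 0.0599 / 0.3356
strain_rate = 0.1785


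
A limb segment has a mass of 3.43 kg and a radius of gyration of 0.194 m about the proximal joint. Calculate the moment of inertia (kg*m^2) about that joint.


I = m * k^2
I = 3.43 * 0.194^2
k^2 = 0.0376
I = 0.1291
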